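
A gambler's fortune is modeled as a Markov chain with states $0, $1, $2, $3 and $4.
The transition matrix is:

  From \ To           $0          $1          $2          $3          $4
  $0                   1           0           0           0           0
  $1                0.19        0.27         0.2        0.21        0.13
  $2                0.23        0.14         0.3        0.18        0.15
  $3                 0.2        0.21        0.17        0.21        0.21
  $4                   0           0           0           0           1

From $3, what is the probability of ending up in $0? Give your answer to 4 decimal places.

0.5296

Let h(s) be the probability of absorption at $0 starting from transient state s. Then h($0) = 1 and h($4) = 0. By first-step analysis:
h($1) = 0.19·1 + 0.27·h($1) + 0.2·h($2) + 0.21·h($3) + 0.13·0
h($2) = 0.23·1 + 0.14·h($1) + 0.3·h($2) + 0.18·h($3) + 0.15·0
h($3) = 0.2·1 + 0.21·h($1) + 0.17·h($2) + 0.21·h($3) + 0.21·0
Solving: h($1) = 0.5713, h($2) = 0.5790, h($3) = 0.5296.
Starting from $3, the probability is 0.5296.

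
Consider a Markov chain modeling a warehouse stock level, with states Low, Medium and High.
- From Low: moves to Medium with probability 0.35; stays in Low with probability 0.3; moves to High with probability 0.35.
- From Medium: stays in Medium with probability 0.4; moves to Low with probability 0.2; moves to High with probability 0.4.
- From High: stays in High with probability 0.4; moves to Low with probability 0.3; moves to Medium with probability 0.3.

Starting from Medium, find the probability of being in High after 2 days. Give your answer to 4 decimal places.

0.3900

Sum over the intermediate state after 1 day:
P = P(Medium→Low)·P(Low→High) + P(Medium→Medium)·P(Medium→High) + P(Medium→High)·P(High→High)
  = 0.2×0.35 + 0.4×0.4 + 0.4×0.4
  = 0.0700 + 0.1600 + 0.1600 = 0.3900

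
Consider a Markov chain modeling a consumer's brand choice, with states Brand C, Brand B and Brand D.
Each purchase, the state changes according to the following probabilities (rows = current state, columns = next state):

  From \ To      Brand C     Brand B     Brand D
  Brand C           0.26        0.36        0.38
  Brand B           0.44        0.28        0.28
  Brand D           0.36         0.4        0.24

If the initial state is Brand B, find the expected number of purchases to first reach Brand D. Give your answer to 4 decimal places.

Let t(s) be the expected number of purchases to first reach Brand D from state s, with t(Brand D) = 0. Conditioning on the first purchase:
t(Brand C) = 1 + 0.26·t(Brand C) + 0.36·t(Brand B)
t(Brand B) = 1 + 0.44·t(Brand C) + 0.28·t(Brand B)
Solving: t(Brand C) = 2.8846, t(Brand B) = 3.1517.
Expected purchases from Brand B to Brand D: 3.1517.

3.1517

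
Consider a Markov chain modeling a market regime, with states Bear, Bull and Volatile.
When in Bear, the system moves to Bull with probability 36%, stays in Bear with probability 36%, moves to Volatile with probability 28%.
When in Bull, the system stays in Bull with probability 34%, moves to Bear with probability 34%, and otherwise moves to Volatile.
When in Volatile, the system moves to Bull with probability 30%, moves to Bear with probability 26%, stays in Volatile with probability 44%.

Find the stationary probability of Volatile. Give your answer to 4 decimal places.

0.3492

Let the stationary distribution be π with π = πP and π_1 + π_2 + π_3 = 1.
π_1 = 0.36·π_1 + 0.34·π_2 + 0.26·π_3
π_2 = 0.36·π_1 + 0.34·π_2 + 0.3·π_3
Solving with the normalization constraint gives π = (0.3184, 0.3324, 0.3492).
So the stationary probability of Volatile is 0.3492.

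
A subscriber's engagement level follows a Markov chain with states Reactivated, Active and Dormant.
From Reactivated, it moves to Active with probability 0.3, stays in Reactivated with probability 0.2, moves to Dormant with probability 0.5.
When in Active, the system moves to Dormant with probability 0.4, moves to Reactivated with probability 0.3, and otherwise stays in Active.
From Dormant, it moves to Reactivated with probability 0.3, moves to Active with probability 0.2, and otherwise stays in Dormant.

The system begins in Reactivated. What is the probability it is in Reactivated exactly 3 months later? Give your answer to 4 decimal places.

Propagate the distribution vector 3 months from Reactivated.
After 0 months: (1.0000, 0.0000, 0.0000)
After 1 month: (0.2000, 0.3000, 0.5000)
After 2 months: (0.2800, 0.2500, 0.4700)
After 3 months: (0.2720, 0.2530, 0.4750)
P(in Reactivated after 3 months) = 0.2720

0.2720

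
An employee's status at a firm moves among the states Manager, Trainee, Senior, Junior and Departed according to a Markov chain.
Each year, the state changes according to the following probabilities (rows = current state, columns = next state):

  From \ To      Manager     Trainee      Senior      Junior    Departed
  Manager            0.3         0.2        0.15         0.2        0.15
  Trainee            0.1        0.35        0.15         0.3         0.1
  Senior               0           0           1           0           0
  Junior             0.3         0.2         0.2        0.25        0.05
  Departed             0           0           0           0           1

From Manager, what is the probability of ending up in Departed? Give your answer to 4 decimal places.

0.4149

Let h(s) be the probability of absorption at Departed starting from transient state s. Then h(Departed) = 1 and h(Senior) = 0. By first-step analysis:
h(Manager) = 0.3·h(Manager) + 0.2·h(Trainee) + 0.15·0 + 0.2·h(Junior) + 0.15·1
h(Trainee) = 0.1·h(Manager) + 0.35·h(Trainee) + 0.15·0 + 0.3·h(Junior) + 0.1·1
h(Junior) = 0.3·h(Manager) + 0.2·h(Trainee) + 0.2·0 + 0.25·h(Junior) + 0.05·1
Solving: h(Manager) = 0.4149, h(Trainee) = 0.3707, h(Junior) = 0.3315.
Starting from Manager, the probability is 0.4149.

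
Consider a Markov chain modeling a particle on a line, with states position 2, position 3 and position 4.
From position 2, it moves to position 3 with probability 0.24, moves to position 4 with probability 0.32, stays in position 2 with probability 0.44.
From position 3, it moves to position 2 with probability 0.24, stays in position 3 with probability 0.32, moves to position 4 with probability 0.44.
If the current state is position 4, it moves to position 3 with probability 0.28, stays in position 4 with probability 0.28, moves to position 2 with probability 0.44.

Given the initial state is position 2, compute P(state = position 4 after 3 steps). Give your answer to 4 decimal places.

0.3392

Propagate the distribution vector 3 steps from position 2.
After 0 steps: (1.0000, 0.0000, 0.0000)
After 1 step: (0.4400, 0.2400, 0.3200)
After 2 steps: (0.3920, 0.2720, 0.3360)
After 3 steps: (0.3856, 0.2752, 0.3392)
P(in position 4 after 3 steps) = 0.3392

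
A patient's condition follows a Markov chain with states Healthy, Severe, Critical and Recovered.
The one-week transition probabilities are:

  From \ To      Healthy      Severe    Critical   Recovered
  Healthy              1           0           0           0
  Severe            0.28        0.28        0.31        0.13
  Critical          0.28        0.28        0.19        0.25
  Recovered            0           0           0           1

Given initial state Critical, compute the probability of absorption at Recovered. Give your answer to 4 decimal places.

0.4359

Let h(s) be the probability of absorption at Recovered starting from transient state s. Then h(Recovered) = 1 and h(Healthy) = 0. By first-step analysis:
h(Severe) = 0.28·0 + 0.28·h(Severe) + 0.31·h(Critical) + 0.13·1
h(Critical) = 0.28·0 + 0.28·h(Severe) + 0.19·h(Critical) + 0.25·1
Solving: h(Severe) = 0.3683, h(Critical) = 0.4359.
Starting from Critical, the probability is 0.4359.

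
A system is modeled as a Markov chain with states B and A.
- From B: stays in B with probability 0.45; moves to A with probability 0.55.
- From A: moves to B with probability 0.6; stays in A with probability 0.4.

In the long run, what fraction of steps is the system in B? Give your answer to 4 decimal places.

Let the stationary distribution be π with π = πP and π_1 + π_2 = 1.
π_1 = 0.45·π_1 + 0.6·π_2
Solving with the normalization constraint gives π = (0.5217, 0.4783).
So the stationary probability of B is 0.5217.

0.5217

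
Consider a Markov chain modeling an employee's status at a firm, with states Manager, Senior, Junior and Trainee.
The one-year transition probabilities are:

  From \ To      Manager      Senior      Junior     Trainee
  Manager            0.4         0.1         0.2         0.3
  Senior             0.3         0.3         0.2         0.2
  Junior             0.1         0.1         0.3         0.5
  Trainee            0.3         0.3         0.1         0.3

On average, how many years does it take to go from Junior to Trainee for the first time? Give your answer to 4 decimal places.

Let t(s) be the expected number of years to first reach Trainee from state s, with t(Trainee) = 0. Conditioning on the first year:
t(Manager) = 1 + 0.4·t(Manager) + 0.1·t(Senior) + 0.2·t(Junior)
t(Senior) = 1 + 0.3·t(Manager) + 0.3·t(Senior) + 0.2·t(Junior)
t(Junior) = 1 + 0.1·t(Manager) + 0.1·t(Senior) + 0.3·t(Junior)
Solving: t(Manager) = 3.0126, t(Senior) = 3.3891, t(Junior) = 2.3431.
Expected years from Junior to Trainee: 2.3431.

2.3431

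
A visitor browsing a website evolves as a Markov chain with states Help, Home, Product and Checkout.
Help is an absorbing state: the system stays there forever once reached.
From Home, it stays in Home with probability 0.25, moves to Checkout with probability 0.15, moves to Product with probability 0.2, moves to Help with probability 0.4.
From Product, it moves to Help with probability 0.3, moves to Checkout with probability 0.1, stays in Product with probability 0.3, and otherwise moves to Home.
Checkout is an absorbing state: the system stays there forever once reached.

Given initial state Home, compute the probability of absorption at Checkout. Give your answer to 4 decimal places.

Let h(s) be the probability of absorption at Checkout starting from transient state s. Then h(Checkout) = 1 and h(Help) = 0. By first-step analysis:
h(Home) = 0.4·0 + 0.25·h(Home) + 0.2·h(Product) + 0.15·1
h(Product) = 0.3·0 + 0.3·h(Home) + 0.3·h(Product) + 0.1·1
Solving: h(Home) = 0.2688, h(Product) = 0.2581.
Starting from Home, the probability is 0.2688.

0.2688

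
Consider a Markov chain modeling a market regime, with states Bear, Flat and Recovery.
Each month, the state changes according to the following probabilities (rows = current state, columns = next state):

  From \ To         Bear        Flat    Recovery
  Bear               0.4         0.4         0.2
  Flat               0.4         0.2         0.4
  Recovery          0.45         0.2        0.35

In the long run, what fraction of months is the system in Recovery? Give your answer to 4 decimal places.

0.3019

Let the stationary distribution be π with π = πP and π_1 + π_2 + π_3 = 1.
π_1 = 0.4·π_1 + 0.4·π_2 + 0.45·π_3
π_2 = 0.4·π_1 + 0.2·π_2 + 0.2·π_3
Solving with the normalization constraint gives π = (0.4151, 0.2830, 0.3019).
So the stationary probability of Recovery is 0.3019.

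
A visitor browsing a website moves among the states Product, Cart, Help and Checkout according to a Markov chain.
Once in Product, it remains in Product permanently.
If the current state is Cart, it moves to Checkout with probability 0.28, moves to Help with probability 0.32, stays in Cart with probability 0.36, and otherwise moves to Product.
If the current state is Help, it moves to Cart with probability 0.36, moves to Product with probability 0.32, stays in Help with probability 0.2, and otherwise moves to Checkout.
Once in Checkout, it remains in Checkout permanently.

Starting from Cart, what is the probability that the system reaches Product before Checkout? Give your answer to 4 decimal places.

Let h(s) be the probability of absorption at Product starting from transient state s. Then h(Product) = 1 and h(Checkout) = 0. By first-step analysis:
h(Cart) = 0.04·1 + 0.36·h(Cart) + 0.32·h(Help) + 0.28·0
h(Help) = 0.32·1 + 0.36·h(Cart) + 0.2·h(Help) + 0.12·0
Solving: h(Cart) = 0.3387, h(Help) = 0.5524.
Starting from Cart, the probability is 0.3387.

0.3387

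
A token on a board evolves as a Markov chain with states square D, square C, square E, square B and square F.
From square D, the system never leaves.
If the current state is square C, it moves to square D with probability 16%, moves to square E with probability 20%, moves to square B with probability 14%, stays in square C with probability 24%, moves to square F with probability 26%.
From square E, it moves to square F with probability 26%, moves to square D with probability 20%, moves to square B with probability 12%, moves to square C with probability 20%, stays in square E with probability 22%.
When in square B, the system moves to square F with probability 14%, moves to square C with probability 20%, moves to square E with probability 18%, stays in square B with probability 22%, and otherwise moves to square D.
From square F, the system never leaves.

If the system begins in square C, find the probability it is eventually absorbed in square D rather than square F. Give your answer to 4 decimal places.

0.4301

Let h(s) be the probability of absorption at square D starting from transient state s. Then h(square D) = 1 and h(square F) = 0. By first-step analysis:
h(square C) = 0.16·1 + 0.24·h(square C) + 0.2·h(square E) + 0.14·h(square B) + 0.26·0
h(square E) = 0.2·1 + 0.2·h(square C) + 0.22·h(square E) + 0.12·h(square B) + 0.26·0
h(square B) = 0.26·1 + 0.2·h(square C) + 0.18·h(square E) + 0.22·h(square B) + 0.14·0
Solving: h(square C) = 0.4301, h(square E) = 0.4509, h(square B) = 0.5477.
Starting from square C, the probability is 0.4301.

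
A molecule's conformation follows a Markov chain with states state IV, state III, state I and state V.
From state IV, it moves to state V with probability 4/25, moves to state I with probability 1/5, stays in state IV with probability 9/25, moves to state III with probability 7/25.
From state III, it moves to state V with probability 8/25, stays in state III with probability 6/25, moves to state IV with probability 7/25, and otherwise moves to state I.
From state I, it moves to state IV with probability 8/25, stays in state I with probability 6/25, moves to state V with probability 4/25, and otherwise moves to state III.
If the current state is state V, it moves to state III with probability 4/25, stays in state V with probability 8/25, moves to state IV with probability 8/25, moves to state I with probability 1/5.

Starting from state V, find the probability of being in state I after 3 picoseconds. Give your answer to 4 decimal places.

0.1987

Propagate the distribution vector 3 picoseconds from state V.
After 0 picoseconds: (0.0000, 0.0000, 0.0000, 1.0000)
After 1 picosecond: (0.3200, 0.1600, 0.2000, 0.3200)
After 2 picoseconds: (0.3264, 0.2352, 0.2016, 0.2368)
After 3 picoseconds: (0.3236, 0.2422, 0.1987, 0.2355)
P(in state I after 3 picoseconds) = 0.1987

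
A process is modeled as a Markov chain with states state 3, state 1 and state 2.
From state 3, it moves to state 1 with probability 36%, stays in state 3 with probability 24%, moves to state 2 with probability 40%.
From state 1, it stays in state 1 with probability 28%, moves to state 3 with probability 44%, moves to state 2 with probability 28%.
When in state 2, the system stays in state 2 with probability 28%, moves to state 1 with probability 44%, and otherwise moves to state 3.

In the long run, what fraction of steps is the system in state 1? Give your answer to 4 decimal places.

Let the stationary distribution be π with π = πP and π_1 + π_2 + π_3 = 1.
π_1 = 0.24·π_1 + 0.44·π_2 + 0.28·π_3
π_2 = 0.36·π_1 + 0.28·π_2 + 0.44·π_3
Solving with the normalization constraint gives π = (0.3241, 0.3570, 0.3189).
So the stationary probability of state 1 is 0.3570.

0.3570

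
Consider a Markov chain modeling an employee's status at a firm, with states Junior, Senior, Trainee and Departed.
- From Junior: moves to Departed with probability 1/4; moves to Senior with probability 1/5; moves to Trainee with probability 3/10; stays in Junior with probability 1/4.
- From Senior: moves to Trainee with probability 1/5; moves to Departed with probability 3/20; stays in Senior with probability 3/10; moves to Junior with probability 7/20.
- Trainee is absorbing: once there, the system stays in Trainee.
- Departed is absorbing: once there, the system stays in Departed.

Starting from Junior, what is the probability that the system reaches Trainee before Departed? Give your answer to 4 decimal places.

0.5495

Let h(s) be the probability of absorption at Trainee starting from transient state s. Then h(Trainee) = 1 and h(Departed) = 0. By first-step analysis:
h(Junior) = 0.25·h(Junior) + 0.2·h(Senior) + 0.3·1 + 0.25·0
h(Senior) = 0.35·h(Junior) + 0.3·h(Senior) + 0.2·1 + 0.15·0
Solving: h(Junior) = 0.5495, h(Senior) = 0.5604.
Starting from Junior, the probability is 0.5495.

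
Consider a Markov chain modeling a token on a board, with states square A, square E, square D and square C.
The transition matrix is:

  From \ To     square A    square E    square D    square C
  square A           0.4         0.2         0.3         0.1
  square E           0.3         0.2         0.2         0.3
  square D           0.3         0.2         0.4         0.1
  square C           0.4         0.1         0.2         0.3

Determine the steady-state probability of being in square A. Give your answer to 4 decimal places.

Let the stationary distribution be π with π = πP and π_1 + π_2 + π_3 + π_4 = 1.
π_1 = 0.4·π_1 + 0.3·π_2 + 0.3·π_3 + 0.4·π_4
π_2 = 0.2·π_1 + 0.2·π_2 + 0.2·π_3 + 0.1·π_4
π_3 = 0.3·π_1 + 0.2·π_2 + 0.4·π_3 + 0.2·π_4
Solving with the normalization constraint gives π = (0.3523, 0.1829, 0.2940, 0.1707).
So the stationary probability of square A is 0.3523.

0.3523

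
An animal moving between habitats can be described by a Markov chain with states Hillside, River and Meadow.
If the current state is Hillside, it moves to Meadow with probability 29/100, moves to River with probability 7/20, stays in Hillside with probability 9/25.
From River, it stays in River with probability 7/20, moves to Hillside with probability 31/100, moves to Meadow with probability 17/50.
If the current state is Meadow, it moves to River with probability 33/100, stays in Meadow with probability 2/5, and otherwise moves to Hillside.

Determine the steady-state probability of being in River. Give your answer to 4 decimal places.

0.3431

Let the stationary distribution be π with π = πP and π_1 + π_2 + π_3 = 1.
π_1 = 0.36·π_1 + 0.31·π_2 + 0.27·π_3
π_2 = 0.35·π_1 + 0.35·π_2 + 0.33·π_3
Solving with the normalization constraint gives π = (0.3118, 0.3431, 0.3451).
So the stationary probability of River is 0.3431.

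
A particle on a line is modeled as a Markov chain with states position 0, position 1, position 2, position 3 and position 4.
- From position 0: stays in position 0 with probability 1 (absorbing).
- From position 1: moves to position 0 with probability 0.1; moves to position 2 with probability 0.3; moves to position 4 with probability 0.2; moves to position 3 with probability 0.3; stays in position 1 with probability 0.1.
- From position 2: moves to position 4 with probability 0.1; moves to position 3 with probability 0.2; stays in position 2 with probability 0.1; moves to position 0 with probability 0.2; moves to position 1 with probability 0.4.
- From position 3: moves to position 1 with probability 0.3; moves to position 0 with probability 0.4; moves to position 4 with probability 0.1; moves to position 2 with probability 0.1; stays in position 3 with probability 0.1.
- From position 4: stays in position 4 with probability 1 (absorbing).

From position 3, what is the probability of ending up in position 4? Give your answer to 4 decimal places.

0.3028

Let h(s) be the probability of absorption at position 4 starting from transient state s. Then h(position 4) = 1 and h(position 0) = 0. By first-step analysis:
h(position 1) = 0.1·0 + 0.1·h(position 1) + 0.3·h(position 2) + 0.3·h(position 3) + 0.2·1
h(position 2) = 0.2·0 + 0.4·h(position 1) + 0.1·h(position 2) + 0.2·h(position 3) + 0.1·1
h(position 3) = 0.4·0 + 0.3·h(position 1) + 0.1·h(position 2) + 0.1·h(position 3) + 0.1·1
Solving: h(position 1) = 0.4492, h(position 2) = 0.3780, h(position 3) = 0.3028.
Starting from position 3, the probability is 0.3028.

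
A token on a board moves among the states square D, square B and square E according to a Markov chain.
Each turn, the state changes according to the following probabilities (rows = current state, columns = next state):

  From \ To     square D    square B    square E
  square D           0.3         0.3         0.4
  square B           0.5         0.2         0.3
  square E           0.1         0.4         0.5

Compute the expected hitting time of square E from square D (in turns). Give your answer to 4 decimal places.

2.6829

Let t(s) be the expected number of turns to first reach square E from state s, with t(square E) = 0. Conditioning on the first turn:
t(square D) = 1 + 0.3·t(square D) + 0.3·t(square B)
t(square B) = 1 + 0.5·t(square D) + 0.2·t(square B)
Solving: t(square D) = 2.6829, t(square B) = 2.9268.
Expected turns from square D to square E: 2.6829.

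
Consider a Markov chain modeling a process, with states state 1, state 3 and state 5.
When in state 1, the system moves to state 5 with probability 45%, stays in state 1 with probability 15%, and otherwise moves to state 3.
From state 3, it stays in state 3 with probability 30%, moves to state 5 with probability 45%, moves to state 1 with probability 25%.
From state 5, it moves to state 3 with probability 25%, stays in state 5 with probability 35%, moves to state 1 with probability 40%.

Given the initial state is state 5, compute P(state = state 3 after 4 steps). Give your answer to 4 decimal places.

Propagate the distribution vector 4 steps from state 5.
After 0 steps: (0.0000, 0.0000, 1.0000)
After 1 step: (0.4000, 0.2500, 0.3500)
After 2 steps: (0.2625, 0.3225, 0.4150)
After 3 steps: (0.2860, 0.3055, 0.4085)
After 4 steps: (0.2827, 0.3082, 0.4092)
P(in state 3 after 4 steps) = 0.3082

0.3082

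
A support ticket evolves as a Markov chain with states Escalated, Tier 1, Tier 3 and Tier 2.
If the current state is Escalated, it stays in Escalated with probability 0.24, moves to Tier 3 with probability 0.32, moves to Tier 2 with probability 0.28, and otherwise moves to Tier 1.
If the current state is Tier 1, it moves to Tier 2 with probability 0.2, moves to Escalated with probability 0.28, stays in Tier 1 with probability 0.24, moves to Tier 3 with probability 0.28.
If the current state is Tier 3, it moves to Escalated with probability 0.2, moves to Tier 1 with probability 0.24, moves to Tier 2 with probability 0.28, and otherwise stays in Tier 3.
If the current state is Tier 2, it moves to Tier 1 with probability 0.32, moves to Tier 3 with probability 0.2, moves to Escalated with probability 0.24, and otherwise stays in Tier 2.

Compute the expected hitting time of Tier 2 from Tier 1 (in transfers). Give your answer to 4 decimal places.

4.1162

Let t(s) be the expected number of transfers to first reach Tier 2 from state s, with t(Tier 2) = 0. Conditioning on the first transfer:
t(Escalated) = 1 + 0.24·t(Escalated) + 0.16·t(Tier 1) + 0.32·t(Tier 3)
t(Tier 1) = 1 + 0.28·t(Escalated) + 0.24·t(Tier 1) + 0.28·t(Tier 3)
t(Tier 3) = 1 + 0.2·t(Escalated) + 0.24·t(Tier 1) + 0.28·t(Tier 3)
Solving: t(Escalated) = 3.7879, t(Tier 1) = 4.1162, t(Tier 3) = 3.8131.
Expected transfers from Tier 1 to Tier 2: 4.1162.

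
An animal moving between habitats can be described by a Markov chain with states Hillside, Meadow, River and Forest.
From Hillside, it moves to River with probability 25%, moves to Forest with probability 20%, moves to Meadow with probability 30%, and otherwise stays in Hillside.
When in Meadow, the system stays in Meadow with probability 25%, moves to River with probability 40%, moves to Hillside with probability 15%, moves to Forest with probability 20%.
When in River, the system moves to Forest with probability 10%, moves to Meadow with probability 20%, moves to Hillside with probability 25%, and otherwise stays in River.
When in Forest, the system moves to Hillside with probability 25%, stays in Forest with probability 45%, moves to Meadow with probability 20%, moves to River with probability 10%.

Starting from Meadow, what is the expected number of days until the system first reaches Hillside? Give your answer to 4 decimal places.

Let t(s) be the expected number of days to first reach Hillside from state s, with t(Hillside) = 0. Conditioning on the first day:
t(Meadow) = 1 + 0.25·t(Meadow) + 0.4·t(River) + 0.2·t(Forest)
t(River) = 1 + 0.2·t(Meadow) + 0.45·t(River) + 0.1·t(Forest)
t(Forest) = 1 + 0.2·t(Meadow) + 0.1·t(River) + 0.45·t(Forest)
Solving: t(Meadow) = 4.8276, t(River) = 4.3678, t(Forest) = 4.3678.
Expected days from Meadow to Hillside: 4.8276.

4.8276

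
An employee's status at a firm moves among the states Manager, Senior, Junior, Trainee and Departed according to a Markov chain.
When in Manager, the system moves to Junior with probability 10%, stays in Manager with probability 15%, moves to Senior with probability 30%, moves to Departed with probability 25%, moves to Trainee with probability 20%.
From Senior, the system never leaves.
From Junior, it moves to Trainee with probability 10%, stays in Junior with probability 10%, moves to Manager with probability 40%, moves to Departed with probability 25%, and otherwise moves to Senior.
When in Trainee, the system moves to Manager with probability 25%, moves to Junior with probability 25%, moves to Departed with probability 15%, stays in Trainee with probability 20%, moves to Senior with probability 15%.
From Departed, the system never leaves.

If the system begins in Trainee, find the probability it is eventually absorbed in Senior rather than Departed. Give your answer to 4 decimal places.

0.4924

Let h(s) be the probability of absorption at Senior starting from transient state s. Then h(Senior) = 1 and h(Departed) = 0. By first-step analysis:
h(Manager) = 0.15·h(Manager) + 0.3·1 + 0.1·h(Junior) + 0.2·h(Trainee) + 0.25·0
h(Junior) = 0.4·h(Manager) + 0.15·1 + 0.1·h(Junior) + 0.1·h(Trainee) + 0.25·0
h(Trainee) = 0.25·h(Manager) + 0.15·1 + 0.25·h(Junior) + 0.2·h(Trainee) + 0.15·0
Solving: h(Manager) = 0.5221, h(Junior) = 0.4534, h(Trainee) = 0.4924.
Starting from Trainee, the probability is 0.4924.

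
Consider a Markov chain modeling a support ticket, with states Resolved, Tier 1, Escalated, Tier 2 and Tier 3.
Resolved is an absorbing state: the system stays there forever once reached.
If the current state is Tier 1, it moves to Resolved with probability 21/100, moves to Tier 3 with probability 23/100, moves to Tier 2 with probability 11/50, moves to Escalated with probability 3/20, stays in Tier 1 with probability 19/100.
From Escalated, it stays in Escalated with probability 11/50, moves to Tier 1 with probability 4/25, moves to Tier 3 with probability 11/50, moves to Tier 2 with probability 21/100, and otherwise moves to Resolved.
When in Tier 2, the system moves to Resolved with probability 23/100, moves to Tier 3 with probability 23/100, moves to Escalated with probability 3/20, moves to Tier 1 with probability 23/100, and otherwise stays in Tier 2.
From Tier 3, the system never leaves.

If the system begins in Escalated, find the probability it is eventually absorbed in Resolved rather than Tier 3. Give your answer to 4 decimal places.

Let h(s) be the probability of absorption at Resolved starting from transient state s. Then h(Resolved) = 1 and h(Tier 3) = 0. By first-step analysis:
h(Tier 1) = 0.21·1 + 0.19·h(Tier 1) + 0.15·h(Escalated) + 0.22·h(Tier 2) + 0.23·0
h(Escalated) = 0.19·1 + 0.16·h(Tier 1) + 0.22·h(Escalated) + 0.21·h(Tier 2) + 0.22·0
h(Tier 2) = 0.23·1 + 0.23·h(Tier 1) + 0.15·h(Escalated) + 0.16·h(Tier 2) + 0.23·0
Solving: h(Tier 1) = 0.4801, h(Escalated) = 0.4740, h(Tier 2) = 0.4899.
Starting from Escalated, the probability is 0.4740.

0.4740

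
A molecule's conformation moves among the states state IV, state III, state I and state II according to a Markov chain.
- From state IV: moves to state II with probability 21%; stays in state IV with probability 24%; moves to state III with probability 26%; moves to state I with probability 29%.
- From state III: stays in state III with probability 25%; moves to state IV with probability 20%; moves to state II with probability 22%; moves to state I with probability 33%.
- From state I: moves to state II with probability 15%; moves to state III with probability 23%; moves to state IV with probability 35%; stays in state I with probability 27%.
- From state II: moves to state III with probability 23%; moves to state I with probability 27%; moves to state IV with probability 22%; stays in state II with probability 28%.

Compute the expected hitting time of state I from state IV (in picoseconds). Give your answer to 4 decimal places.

Let t(s) be the expected number of picoseconds to first reach state I from state s, with t(state I) = 0. Conditioning on the first picosecond:
t(state IV) = 1 + 0.24·t(state IV) + 0.26·t(state III) + 0.21·t(state II)
t(state III) = 1 + 0.2·t(state IV) + 0.25·t(state III) + 0.22·t(state II)
t(state II) = 1 + 0.22·t(state IV) + 0.23·t(state III) + 0.28·t(state II)
Solving: t(state IV) = 3.3846, t(state III) = 3.2513, t(state II) = 3.4617.
Expected picoseconds from state IV to state I: 3.3846.

3.3846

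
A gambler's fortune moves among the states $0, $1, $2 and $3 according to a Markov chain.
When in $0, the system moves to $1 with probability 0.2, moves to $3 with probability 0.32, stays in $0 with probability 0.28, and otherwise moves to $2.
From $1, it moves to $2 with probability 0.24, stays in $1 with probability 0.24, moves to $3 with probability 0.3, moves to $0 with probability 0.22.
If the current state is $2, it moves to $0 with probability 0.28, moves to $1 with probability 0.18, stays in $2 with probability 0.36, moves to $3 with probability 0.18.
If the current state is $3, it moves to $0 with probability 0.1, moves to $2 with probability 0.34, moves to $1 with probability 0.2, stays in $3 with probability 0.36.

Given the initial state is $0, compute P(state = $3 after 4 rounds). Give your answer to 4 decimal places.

0.2861

Propagate the distribution vector 4 rounds from $0.
After 0 rounds: (1.0000, 0.0000, 0.0000, 0.0000)
After 1 round: (0.2800, 0.2000, 0.2000, 0.3200)
After 2 rounds: (0.2104, 0.2040, 0.2848, 0.3008)
After 3 rounds: (0.2136, 0.2025, 0.2958, 0.2881)
After 4 rounds: (0.2160, 0.2022, 0.2958, 0.2861)
P(in $3 after 4 rounds) = 0.2861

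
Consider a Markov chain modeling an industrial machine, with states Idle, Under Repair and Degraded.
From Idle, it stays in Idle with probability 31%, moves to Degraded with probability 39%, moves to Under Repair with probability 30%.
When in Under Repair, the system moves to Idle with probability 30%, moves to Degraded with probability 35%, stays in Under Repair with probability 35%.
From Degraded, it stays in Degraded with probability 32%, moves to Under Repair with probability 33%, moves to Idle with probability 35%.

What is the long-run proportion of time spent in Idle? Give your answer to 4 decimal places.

Let the stationary distribution be π with π = πP and π_1 + π_2 + π_3 = 1.
π_1 = 0.31·π_1 + 0.3·π_2 + 0.35·π_3
π_2 = 0.3·π_1 + 0.35·π_2 + 0.33·π_3
Solving with the normalization constraint gives π = (0.3208, 0.3269, 0.3523).
So the stationary probability of Idle is 0.3208.

0.3208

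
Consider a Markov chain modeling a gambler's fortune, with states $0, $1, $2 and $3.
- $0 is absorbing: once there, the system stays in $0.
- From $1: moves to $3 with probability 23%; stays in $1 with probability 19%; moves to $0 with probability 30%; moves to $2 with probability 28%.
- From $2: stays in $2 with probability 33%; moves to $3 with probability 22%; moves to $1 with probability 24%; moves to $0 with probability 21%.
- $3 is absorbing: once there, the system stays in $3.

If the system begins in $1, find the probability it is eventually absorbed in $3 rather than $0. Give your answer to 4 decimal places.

Let h(s) be the probability of absorption at $3 starting from transient state s. Then h($3) = 1 and h($0) = 0. By first-step analysis:
h($1) = 0.3·0 + 0.19·h($1) + 0.28·h($2) + 0.23·1
h($2) = 0.21·0 + 0.24·h($1) + 0.33·h($2) + 0.22·1
Solving: h($1) = 0.4536, h($2) = 0.4909.
Starting from $1, the probability is 0.4536.

0.4536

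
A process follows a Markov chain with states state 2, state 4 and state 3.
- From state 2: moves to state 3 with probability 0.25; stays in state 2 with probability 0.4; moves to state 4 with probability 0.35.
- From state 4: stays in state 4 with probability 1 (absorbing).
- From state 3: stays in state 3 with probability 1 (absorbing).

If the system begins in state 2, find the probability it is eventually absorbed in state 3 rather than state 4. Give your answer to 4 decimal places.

0.4167

Let h(s) be the probability of absorption at state 3 starting from transient state s. Then h(state 3) = 1 and h(state 4) = 0. By first-step analysis:
h(state 2) = 0.4·h(state 2) + 0.35·0 + 0.25·1
Solving: h(state 2) = 0.4167.
Starting from state 2, the probability is 0.4167.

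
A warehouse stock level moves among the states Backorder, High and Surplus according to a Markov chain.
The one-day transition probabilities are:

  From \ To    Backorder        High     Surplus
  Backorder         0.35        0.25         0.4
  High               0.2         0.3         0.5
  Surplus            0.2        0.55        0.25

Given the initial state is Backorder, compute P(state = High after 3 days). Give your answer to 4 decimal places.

0.3786

Propagate the distribution vector 3 days from Backorder.
After 0 days: (1.0000, 0.0000, 0.0000)
After 1 day: (0.3500, 0.2500, 0.4000)
After 2 days: (0.2525, 0.3825, 0.3650)
After 3 days: (0.2379, 0.3786, 0.3835)
P(in High after 3 days) = 0.3786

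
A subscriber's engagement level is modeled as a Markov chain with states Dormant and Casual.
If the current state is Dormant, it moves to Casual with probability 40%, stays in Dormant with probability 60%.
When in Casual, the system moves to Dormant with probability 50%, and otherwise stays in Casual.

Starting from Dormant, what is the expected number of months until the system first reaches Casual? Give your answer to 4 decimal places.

Let t(s) be the expected number of months to first reach Casual from state s, with t(Casual) = 0. Conditioning on the first month:
t(Dormant) = 1 + 0.6·t(Dormant)
Solving: t(Dormant) = 2.5000.
Expected months from Dormant to Casual: 2.5000.

2.5000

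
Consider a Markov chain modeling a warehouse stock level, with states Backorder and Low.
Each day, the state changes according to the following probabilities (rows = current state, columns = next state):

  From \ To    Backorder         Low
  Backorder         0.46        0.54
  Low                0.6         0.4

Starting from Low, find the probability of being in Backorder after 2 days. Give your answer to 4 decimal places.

Sum over the intermediate state after 1 day:
P = P(Low→Backorder)·P(Backorder→Backorder) + P(Low→Low)·P(Low→Backorder)
  = 0.6×0.46 + 0.4×0.6
  = 0.2760 + 0.2400 = 0.5160

0.5160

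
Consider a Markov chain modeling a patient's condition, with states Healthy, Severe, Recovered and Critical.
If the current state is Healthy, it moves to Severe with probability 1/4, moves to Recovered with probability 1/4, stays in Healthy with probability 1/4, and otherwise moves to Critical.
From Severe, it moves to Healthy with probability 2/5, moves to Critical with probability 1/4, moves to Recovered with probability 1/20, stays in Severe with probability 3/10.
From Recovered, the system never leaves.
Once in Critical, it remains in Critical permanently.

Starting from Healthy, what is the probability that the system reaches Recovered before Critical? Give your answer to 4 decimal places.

0.4412

Let h(s) be the probability of absorption at Recovered starting from transient state s. Then h(Recovered) = 1 and h(Critical) = 0. By first-step analysis:
h(Healthy) = 0.25·h(Healthy) + 0.25·h(Severe) + 0.25·1 + 0.25·0
h(Severe) = 0.4·h(Healthy) + 0.3·h(Severe) + 0.05·1 + 0.25·0
Solving: h(Healthy) = 0.4412, h(Severe) = 0.3235.
Starting from Healthy, the probability is 0.4412.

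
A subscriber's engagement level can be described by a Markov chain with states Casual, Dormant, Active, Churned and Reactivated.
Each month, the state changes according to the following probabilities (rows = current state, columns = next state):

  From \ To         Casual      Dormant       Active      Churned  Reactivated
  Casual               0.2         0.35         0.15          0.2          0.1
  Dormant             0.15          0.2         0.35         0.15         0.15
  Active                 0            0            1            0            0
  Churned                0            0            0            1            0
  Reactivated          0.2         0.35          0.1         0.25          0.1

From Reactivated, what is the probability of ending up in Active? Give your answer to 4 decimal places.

Let h(s) be the probability of absorption at Active starting from transient state s. Then h(Active) = 1 and h(Churned) = 0. By first-step analysis:
h(Casual) = 0.2·h(Casual) + 0.35·h(Dormant) + 0.15·1 + 0.2·0 + 0.1·h(Reactivated)
h(Dormant) = 0.15·h(Casual) + 0.2·h(Dormant) + 0.35·1 + 0.15·0 + 0.15·h(Reactivated)
h(Reactivated) = 0.2·h(Casual) + 0.35·h(Dormant) + 0.1·1 + 0.25·0 + 0.1·h(Reactivated)
Solving: h(Casual) = 0.5184, h(Dormant) = 0.6225, h(Reactivated) = 0.4684.
Starting from Reactivated, the probability is 0.4684.

0.4684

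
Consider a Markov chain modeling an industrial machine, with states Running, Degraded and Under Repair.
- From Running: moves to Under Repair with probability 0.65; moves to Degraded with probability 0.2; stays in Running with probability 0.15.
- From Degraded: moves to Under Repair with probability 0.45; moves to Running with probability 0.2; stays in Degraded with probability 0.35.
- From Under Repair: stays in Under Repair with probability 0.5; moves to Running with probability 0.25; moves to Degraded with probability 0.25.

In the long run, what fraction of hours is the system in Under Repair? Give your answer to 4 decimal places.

Let the stationary distribution be π with π = πP and π_1 + π_2 + π_3 = 1.
π_1 = 0.15·π_1 + 0.2·π_2 + 0.25·π_3
π_2 = 0.2·π_1 + 0.35·π_2 + 0.25·π_3
Solving with the normalization constraint gives π = (0.2152, 0.2658, 0.5190).
So the stationary probability of Under Repair is 0.5190.

0.5190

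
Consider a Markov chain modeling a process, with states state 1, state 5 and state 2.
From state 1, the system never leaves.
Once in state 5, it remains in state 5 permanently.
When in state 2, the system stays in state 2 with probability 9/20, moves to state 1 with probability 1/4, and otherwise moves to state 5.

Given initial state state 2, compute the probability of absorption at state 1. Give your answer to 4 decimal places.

0.4545

Let h(s) be the probability of absorption at state 1 starting from transient state s. Then h(state 1) = 1 and h(state 5) = 0. By first-step analysis:
h(state 2) = 0.25·1 + 0.3·0 + 0.45·h(state 2)
Solving: h(state 2) = 0.4545.
Starting from state 2, the probability is 0.4545.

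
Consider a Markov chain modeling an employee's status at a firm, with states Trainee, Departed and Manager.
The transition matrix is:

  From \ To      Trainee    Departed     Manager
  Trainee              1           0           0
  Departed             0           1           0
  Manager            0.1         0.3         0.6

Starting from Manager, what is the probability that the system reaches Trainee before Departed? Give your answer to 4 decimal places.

0.2500

Let h(s) be the probability of absorption at Trainee starting from transient state s. Then h(Trainee) = 1 and h(Departed) = 0. By first-step analysis:
h(Manager) = 0.1·1 + 0.3·0 + 0.6·h(Manager)
Solving: h(Manager) = 0.2500.
Starting from Manager, the probability is 0.2500.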